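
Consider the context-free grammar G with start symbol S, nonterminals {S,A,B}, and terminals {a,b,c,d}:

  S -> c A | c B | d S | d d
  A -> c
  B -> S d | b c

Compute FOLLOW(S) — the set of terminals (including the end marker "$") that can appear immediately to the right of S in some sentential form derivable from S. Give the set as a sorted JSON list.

FIRST iteration:
pass 1:
  A via A→c: +{c}
  B via B→b c: +{b}
  S via S→c A: +{c}
  S via S→d S: +{d}
  S: {c,d}  A: {c}  B: {b}
pass 2:
  B via B→S d: +{c,d}
  S: {c,d}  A: {c}  B: {b,c,d}
pass 3: (stable)
  S: {c,d}  A: {c}  B: {b,c,d}

FOLLOW sets:
FOLLOW(S) := {$}
iter 1:
  B→S d: FOLLOW(S) ⊇ FIRST(d) = {d}; new: +{d}
  S→c A: FOLLOW(A) ⊇ FOLLOW(S) ⊇ {$,d}; new: +{$,d}
  S→c B: FOLLOW(B) ⊇ FOLLOW(S) ⊇ {$,d}; new: +{$,d}
  S: {$,d}  A: {$,d}  B: {$,d}
iter 2: done
  S: {$,d}  A: {$,d}  B: {$,d}

FOLLOW(S) = ["$", "d"]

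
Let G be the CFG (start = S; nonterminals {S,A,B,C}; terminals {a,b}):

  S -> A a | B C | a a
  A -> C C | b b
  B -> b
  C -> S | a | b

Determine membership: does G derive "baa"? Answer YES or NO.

CNF form of G:
  S -> A T1 | B C | T1 T1
  A -> C C | T0 T0
  B -> b
  C -> A T1 | B C | T1 T1 | a | b
  T0 -> b
  T1 -> a

CYK table (by increasing span):
  [0..0]={B,C,T0}  "b"  orig:{B,C}
  [1..1]={C,T1}  "a"  orig:{C}
  [2..2]={C,T1}  "a"  orig:{C}
  [0..1]={A,C,S}  "ba"
  [1..2]={A,C,S}  "aa"
  [0..2]={A,C,S}  "baa"

S ∈ T[0,2] ⇒ YES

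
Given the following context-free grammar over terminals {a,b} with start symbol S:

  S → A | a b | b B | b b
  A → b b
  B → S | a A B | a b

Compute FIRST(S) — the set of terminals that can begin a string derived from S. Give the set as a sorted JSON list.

FIRST iteration:
iter 1:
  A via A→b b: +{b}
  B via B→a A B: +{a}
  S via S→A: +{b}
  S via S→a b: +{a}
  FIRST(S)={a,b}  FIRST(A)={b}  FIRST(B)={a}
iter 2:
  B via B→S: +{b}
  FIRST(S)={a,b}  FIRST(A)={b}  FIRST(B)={a,b}
iter 3: done
  FIRST(S)={a,b}  FIRST(A)={b}  FIRST(B)={a,b}

FIRST(S) = ["a", "b"]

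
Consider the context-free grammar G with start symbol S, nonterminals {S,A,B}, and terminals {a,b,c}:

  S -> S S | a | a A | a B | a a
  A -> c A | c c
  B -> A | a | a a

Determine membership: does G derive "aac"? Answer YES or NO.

CNF form of G:
  S -> S S | T1 A | T1 B | T1 T1 | a
  A -> T0 A | T0 T0
  B -> T0 A | T0 T0 | T1 T1 | a
  T0 -> c
  T1 -> a

Fill CYK table bottom-up:
  cell(0,0) a: {B,S,T1}  orig:{B,S}
  cell(1,1) a: {B,S,T1}  orig:{B,S}
  cell(2,2) c: {T0}  orig:{}
  cell(0,1) aa: {B,S}
  cell(1,2) ac: ∅
  cell(0,2) aac: ∅

S ∉ T[0,2] ⇒ NO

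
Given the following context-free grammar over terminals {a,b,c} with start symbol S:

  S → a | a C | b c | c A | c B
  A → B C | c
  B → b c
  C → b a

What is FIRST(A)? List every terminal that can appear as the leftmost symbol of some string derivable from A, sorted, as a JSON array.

FIRST iteration:
[1]
  A via A→c: +{c}
  B via B→b c: +{b}
  C via C→b a: +{b}
  S via S→a: +{a}
  S via S→b c: +{b}
  S via S→c A: +{c}
  FIRST(S)={a,b,c}  FIRST(A)={c}  FIRST(B)={b}  FIRST(C)={b}
[2]
  A via A→B C: +{b}
  FIRST(S)={a,b,c}  FIRST(A)={b,c}  FIRST(B)={b}  FIRST(C)={b}
[3] (no change)
  FIRST(S)={a,b,c}  FIRST(A)={b,c}  FIRST(B)={b}  FIRST(C)={b}

FIRST(A) = ["b", "c"]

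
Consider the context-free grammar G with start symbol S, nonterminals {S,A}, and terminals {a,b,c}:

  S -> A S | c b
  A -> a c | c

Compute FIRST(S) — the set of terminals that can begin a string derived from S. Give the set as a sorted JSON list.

Compute FIRST by fixpoint:
pass 1:
  A via A→a c: +{a}
  A via A→c: +{c}
  S via S→A S: +{a,c}
  S: {a,c}  A: {a,c}
pass 2: — fixpoint
  S: {a,c}  A: {a,c}

FIRST(S) = ["a", "c"]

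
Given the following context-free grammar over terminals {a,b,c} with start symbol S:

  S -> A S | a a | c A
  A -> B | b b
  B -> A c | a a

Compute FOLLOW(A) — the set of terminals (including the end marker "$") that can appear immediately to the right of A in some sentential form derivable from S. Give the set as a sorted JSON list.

Compute FIRST by fixpoint:
round 1:
  A via A→b b: +{b}
  B via B→A c: +{b}
  B via B→a a: +{a}
  S via S→A S: +{b}
  S via S→a a: +{a}
  S via S→c A: +{c}
  FIRST[S]={a,b,c}  FIRST[A]={b}  FIRST[B]={a,b}
round 2:
  A via A→B: +{a}
  FIRST[S]={a,b,c}  FIRST[A]={a,b}  FIRST[B]={a,b}
round 3: (no change)
  FIRST[S]={a,b,c}  FIRST[A]={a,b}  FIRST[B]={a,b}

Compute FOLLOW by fixpoint:
FOLLOW(S) := {$}
iter 1:
  B→A c: FOLLOW(A) ⊇ FIRST(c) = {c}; new: +{c}
  S→A S: FOLLOW(A) ⊇ FIRST(S) = {a,b,c}; new: +{a,b}
  S→c A: FOLLOW(A) ⊇ FOLLOW(S) ⊇ {$}; new: +{$}
  FOLLOW(S)={$}  FOLLOW(A)={$,a,b,c}  FOLLOW(B)={}
iter 2:
  A→B: FOLLOW(B) ⊇ FOLLOW(A) ⊇ {$,a,b,c}; new: +{$,a,b,c}
  FOLLOW(S)={$}  FOLLOW(A)={$,a,b,c}  FOLLOW(B)={$,a,b,c}
iter 3: — fixpoint
  FOLLOW(S)={$}  FOLLOW(A)={$,a,b,c}  FOLLOW(B)={$,a,b,c}

FOLLOW(A) = ["$", "a", "b", "c"]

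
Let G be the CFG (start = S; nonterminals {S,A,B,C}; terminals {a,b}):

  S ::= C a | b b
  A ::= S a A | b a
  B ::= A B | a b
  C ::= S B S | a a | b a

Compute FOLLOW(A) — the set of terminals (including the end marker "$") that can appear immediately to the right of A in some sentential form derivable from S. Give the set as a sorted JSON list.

FIRST sets, iterate to fixpoint:
pass 1:
  A via A→b a: +{b}
  B via B→A B: +{b}
  B via B→a b: +{a}
  C via C→a a: +{a}
  C via C→b a: +{b}
  S via S→C a: +{a,b}
  S: {a,b}  A: {b}  B: {a,b}  C: {a,b}
pass 2:
  A via A→S a A: +{a}
  S: {a,b}  A: {a,b}  B: {a,b}  C: {a,b}
pass 3: (no change)
  S: {a,b}  A: {a,b}  B: {a,b}  C: {a,b}

Compute FOLLOW by fixpoint:
FOLLOW(S) := {$}
round 1:
  A→S a A: FOLLOW(S) ⊇ FIRST(a) = {a}; new: +{a}
  B→A B: FOLLOW(A) ⊇ FIRST(B) = {a,b}; new: +{a,b}
  C→S B S: FOLLOW(S) ⊇ FIRST(B) = {a,b}; new: +{b}
  C→S B S: FOLLOW(B) ⊇ FIRST(S) = {a,b}; new: +{a,b}
  S→C a: FOLLOW(C) ⊇ FIRST(a) = {a}; new: +{a}
  S: {$,a,b}  A: {a,b}  B: {a,b}  C: {a}
round 2: (no change)
  S: {$,a,b}  A: {a,b}  B: {a,b}  C: {a}

FOLLOW(A) = ["a", "b"]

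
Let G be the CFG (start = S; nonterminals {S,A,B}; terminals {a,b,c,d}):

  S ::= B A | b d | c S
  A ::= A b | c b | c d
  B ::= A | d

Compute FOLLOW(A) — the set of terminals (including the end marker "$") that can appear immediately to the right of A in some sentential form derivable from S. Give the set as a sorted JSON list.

FIRST iteration:
iter 1:
  A via A→c b: +{c}
  B via B→A: +{c}
  B via B→d: +{d}
  S via S→B A: +{c,d}
  S via S→b d: +{b}
  S: {b,c,d}  A: {c}  B: {c,d}
iter 2: done
  S: {b,c,d}  A: {c}  B: {c,d}

FOLLOW iteration:
initialize: $ ∈ FOLLOW(S)
round 1:
  A→A b: FOLLOW(A) ⊇ FIRST(b) = {b}; new: +{b}
  S→B A: FOLLOW(B) ⊇ FIRST(A) = {c}; new: +{c}
  S→B A: FOLLOW(A) ⊇ FOLLOW(S) ⊇ {$}; new: +{$}
  FOLLOW[S]={$}  FOLLOW[A]={$,b}  FOLLOW[B]={c}
round 2:
  B→A: FOLLOW(A) ⊇ FOLLOW(B) ⊇ {c}; new: +{c}
  FOLLOW[S]={$}  FOLLOW[A]={$,b,c}  FOLLOW[B]={c}
round 3: (stable)
  FOLLOW[S]={$}  FOLLOW[A]={$,b,c}  FOLLOW[B]={c}

FOLLOW(A) = ["$", "b", "c"]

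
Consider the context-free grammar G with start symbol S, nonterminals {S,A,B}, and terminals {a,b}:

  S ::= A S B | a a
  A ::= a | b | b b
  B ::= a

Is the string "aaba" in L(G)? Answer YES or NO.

CNF form of G:
  S -> A X2 | T1 T1
  A -> T0 T0 | a | b
  B -> a
  T0 -> b
  T1 -> a
  X2 -> S B

CYK table (by increasing span):
  T[0,0] 'a' = {A,B,T1}  orig:{A,B}
  T[1,1] 'a' = {A,B,T1}  orig:{A,B}
  T[2,2] 'b' = {A,T0}  orig:{A}
  T[3,3] 'a' = {A,B,T1}  orig:{A,B}
  T[0,1] 'aa' = {S}
  T[1,2] 'ab' = ∅
  T[2,3] 'ba' = ∅
  T[0,2] 'aab' = ∅
  T[1,3] 'aba' = ∅
  T[0,3] 'aaba' = ∅

S ∉ T[0,3] ⇒ NO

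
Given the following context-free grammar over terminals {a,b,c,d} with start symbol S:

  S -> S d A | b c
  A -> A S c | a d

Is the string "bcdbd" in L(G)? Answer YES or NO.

CNF form of G:
  S -> S X5 | T3 T0
  A -> A X4 | T1 T2
  T0 -> c
  T1 -> a
  T2 -> d
  T3 -> b
  X4 -> S T0
  X5 -> T2 A

CYK table (by increasing span):
  cell(0,0) b: {T3}  orig:{}
  cell(1,1) c: {T0}  orig:{}
  cell(2,2) d: {T2}  orig:{}
  cell(3,3) b: {T3}  orig:{}
  cell(4,4) d: {T2}  orig:{}
  cell(0,1) bc: {S}
  cell(1,2) cd: ∅
  cell(2,3) db: ∅
  cell(3,4) bd: ∅
  cell(0,2) bcd: ∅
  cell(1,3) cdb: ∅
  cell(2,4) dbd: ∅
  cell(0,3) bcdb: ∅
  cell(1,4) cdbd: ∅
  cell(0,4) bcdbd: ∅

S ∉ T[0,4] ⇒ NO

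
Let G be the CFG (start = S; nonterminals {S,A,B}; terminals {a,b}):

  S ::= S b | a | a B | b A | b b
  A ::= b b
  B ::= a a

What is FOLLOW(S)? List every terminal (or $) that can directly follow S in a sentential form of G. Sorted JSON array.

Compute FIRST by fixpoint:
iter 1:
  A via A→b b: +{b}
  B via B→a a: +{a}
  S via S→a: +{a}
  S via S→b A: +{b}
  FIRST[S]={a,b}  FIRST[A]={b}  FIRST[B]={a}
iter 2: (no change)
  FIRST[S]={a,b}  FIRST[A]={b}  FIRST[B]={a}

FOLLOW iteration:
initialize: $ ∈ FOLLOW(S)
iter 1:
  S→S b: FOLLOW(S) ⊇ FIRST(b) = {b}; new: +{b}
  S→a B: FOLLOW(B) ⊇ FOLLOW(S) ⊇ {$,b}; new: +{$,b}
  S→b A: FOLLOW(A) ⊇ FOLLOW(S) ⊇ {$,b}; new: +{$,b}
  FOLLOW[S]={$,b}  FOLLOW[A]={$,b}  FOLLOW[B]={$,b}
iter 2: — fixpoint
  FOLLOW[S]={$,b}  FOLLOW[A]={$,b}  FOLLOW[B]={$,b}

FOLLOW(S) = ["$", "b"]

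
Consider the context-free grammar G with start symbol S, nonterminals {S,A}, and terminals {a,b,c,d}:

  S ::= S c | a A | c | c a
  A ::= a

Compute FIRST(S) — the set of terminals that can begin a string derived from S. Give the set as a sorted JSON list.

FIRST iteration:
iter 1:
  A via A→a: +{a}
  S via S→a A: +{a}
  S via S→c: +{c}
  FIRST[S]={a,c}  FIRST[A]={a}
iter 2: done
  FIRST[S]={a,c}  FIRST[A]={a}

FIRST(S) = ["a", "c"]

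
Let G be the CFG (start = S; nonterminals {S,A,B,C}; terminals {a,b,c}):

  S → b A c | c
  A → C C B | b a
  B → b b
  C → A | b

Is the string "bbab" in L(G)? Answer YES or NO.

CNF form of G:
  S -> T0 X5 | c
  A -> C X3 | T0 T1
  B -> T0 T0
  C -> C X4 | T0 T1 | b
  T0 -> b
  T1 -> a
  T2 -> c
  X3 -> C B
  X4 -> C B
  X5 -> A T2

CYK fill:
  cell(0,0) b: {C,T0}  orig:{C}
  cell(1,1) b: {C,T0}  orig:{C}
  cell(2,2) a: {T1}  orig:{}
  cell(3,3) b: {C,T0}  orig:{C}
  cell(0,1) bb: {B}
  cell(1,2) ba: {A,C}
  cell(2,3) ab: ∅
  cell(0,2) bba: ∅
  cell(1,3) bab: ∅
  cell(0,3) bbab: ∅

S ∉ T[0,3] ⇒ NO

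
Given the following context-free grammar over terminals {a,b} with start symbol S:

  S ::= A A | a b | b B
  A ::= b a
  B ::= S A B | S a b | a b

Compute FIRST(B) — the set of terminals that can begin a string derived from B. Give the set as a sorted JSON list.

FIRST sets, iterate to fixpoint:
iter 1:
  A via A→b a: +{b}
  B via B→a b: +{a}
  S via S→A A: +{b}
  S via S→a b: +{a}
  FIRST[S]={a,b}  FIRST[A]={b}  FIRST[B]={a}
iter 2:
  B via B→S A B: +{b}
  FIRST[S]={a,b}  FIRST[A]={b}  FIRST[B]={a,b}
iter 3: (no change)
  FIRST[S]={a,b}  FIRST[A]={b}  FIRST[B]={a,b}

FIRST(B) = ["a", "b"]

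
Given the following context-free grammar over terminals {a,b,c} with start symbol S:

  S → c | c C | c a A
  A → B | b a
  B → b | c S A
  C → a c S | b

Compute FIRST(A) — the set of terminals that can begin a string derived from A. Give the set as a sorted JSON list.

FIRST iteration:
iter 1:
  A via A→b a: +{b}
  B via B→b: +{b}
  B via B→c S A: +{c}
  C via C→a c S: +{a}
  C via C→b: +{b}
  S via S→c: +{c}
  S: {c}  A: {b}  B: {b,c}  C: {a,b}
iter 2:
  A via A→B: +{c}
  S: {c}  A: {b,c}  B: {b,c}  C: {a,b}
iter 3: done
  S: {c}  A: {b,c}  B: {b,c}  C: {a,b}

FIRST(A) = ["b", "c"]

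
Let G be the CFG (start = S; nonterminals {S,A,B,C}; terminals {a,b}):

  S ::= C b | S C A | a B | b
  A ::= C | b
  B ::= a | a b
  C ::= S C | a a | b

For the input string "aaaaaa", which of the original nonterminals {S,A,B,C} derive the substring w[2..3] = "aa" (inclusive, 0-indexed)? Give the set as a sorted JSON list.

CNF form of G:
  S -> C T1 | S X2 | T0 B | b
  A -> S C | T0 T0 | b
  B -> T0 T1 | a
  C -> S C | T0 T0 | b
  T0 -> a
  T1 -> b
  X2 -> C A

Fill CYK table bottom-up — only the sub-triangle for w[2..3]:
  T[2,2] 'a' = {B,T0}  orig:{B}
  T[3,3] 'a' = {B,T0}  orig:{B}
  T[2,3] 'aa' = {A,C,S}

Original NTs in T[2,3] deriving "aa": ["A", "C", "S"]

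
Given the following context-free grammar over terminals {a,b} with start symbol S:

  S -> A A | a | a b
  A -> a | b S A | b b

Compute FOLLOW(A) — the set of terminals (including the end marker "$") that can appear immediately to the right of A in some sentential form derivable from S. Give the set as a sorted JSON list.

FIRST sets, iterate to fixpoint:
round 1:
  A via A→a: +{a}
  A via A→b S A: +{b}
  S via S→A A: +{a,b}
  S: {a,b}  A: {a,b}
round 2: — fixpoint
  S: {a,b}  A: {a,b}

FOLLOW iteration:
initialize: $ ∈ FOLLOW(S)
iter 1:
  A→b S A: FOLLOW(S) ⊇ FIRST(A) = {a,b}; new: +{a,b}
  S→A A: FOLLOW(A) ⊇ FIRST(A) = {a,b}; new: +{a,b}
  S→A A: FOLLOW(A) ⊇ FOLLOW(S) ⊇ {$,a,b}; new: +{$}
  FOLLOW[S]={$,a,b}  FOLLOW[A]={$,a,b}
iter 2: done
  FOLLOW[S]={$,a,b}  FOLLOW[A]={$,a,b}

FOLLOW(A) = ["$", "a", "b"]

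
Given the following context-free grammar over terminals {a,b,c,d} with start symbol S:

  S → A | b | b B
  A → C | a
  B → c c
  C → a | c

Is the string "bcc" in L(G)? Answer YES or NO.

Convert to CNF:
  S -> T1 B | a | b | c
  A -> a | c
  B -> T0 T0
  C -> a | c
  T0 -> c
  T1 -> b

CYK fill:
  [0..0]={S,T1}  "b"  orig:{S}
  [1..1]={A,C,S,T0}  "c"  orig:{A,C,S}
  [2..2]={A,C,S,T0}  "c"  orig:{A,C,S}
  [0..1]=∅  "bc"
  [1..2]={B}  "cc"
  [0..2]={S}  "bcc"

S ∈ T[0,2] ⇒ YES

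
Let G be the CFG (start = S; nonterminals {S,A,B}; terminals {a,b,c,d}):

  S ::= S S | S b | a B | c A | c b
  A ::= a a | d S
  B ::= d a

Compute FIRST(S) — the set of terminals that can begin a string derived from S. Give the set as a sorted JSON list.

FIRST iteration:
iter 1:
  A via A→a a: +{a}
  A via A→d S: +{d}
  B via B→d a: +{d}
  S via S→a B: +{a}
  S via S→c A: +{c}
  FIRST[S]={a,c}  FIRST[A]={a,d}  FIRST[B]={d}
iter 2: — fixpoint
  FIRST[S]={a,c}  FIRST[A]={a,d}  FIRST[B]={d}

FIRST(S) = ["a", "c"]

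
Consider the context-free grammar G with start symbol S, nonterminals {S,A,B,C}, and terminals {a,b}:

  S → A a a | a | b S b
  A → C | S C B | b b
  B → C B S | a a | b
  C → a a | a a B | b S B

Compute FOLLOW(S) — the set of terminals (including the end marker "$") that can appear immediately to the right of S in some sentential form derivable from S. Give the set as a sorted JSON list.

FIRST sets, iterate to fixpoint:
pass 1:
  A via A→b b: +{b}
  B via B→a a: +{a}
  B via B→b: +{b}
  C via C→a a: +{a}
  C via C→b S B: +{b}
  S via S→A a a: +{b}
  S via S→a: +{a}
  S: {a,b}  A: {b}  B: {a,b}  C: {a,b}
pass 2:
  A via A→C: +{a}
  S: {a,b}  A: {a,b}  B: {a,b}  C: {a,b}
pass 3: — fixpoint
  S: {a,b}  A: {a,b}  B: {a,b}  C: {a,b}

Compute FOLLOW by fixpoint:
seed FOLLOW(S) with $
iter 1:
  A→S C B: FOLLOW(S) ⊇ FIRST(C) = {a,b}; new: +{a,b}
  A→S C B: FOLLOW(C) ⊇ FIRST(B) = {a,b}; new: +{a,b}
  B→C B S: FOLLOW(B) ⊇ FIRST(S) = {a,b}; new: +{a,b}
  S→A a a: FOLLOW(A) ⊇ FIRST(a) = {a}; new: +{a}
  FOLLOW[S]={$,a,b}  FOLLOW[A]={a}  FOLLOW[B]={a,b}  FOLLOW[C]={a,b}
iter 2: (stable)
  FOLLOW[S]={$,a,b}  FOLLOW[A]={a}  FOLLOW[B]={a,b}  FOLLOW[C]={a,b}

FOLLOW(S) = ["$", "a", "b"]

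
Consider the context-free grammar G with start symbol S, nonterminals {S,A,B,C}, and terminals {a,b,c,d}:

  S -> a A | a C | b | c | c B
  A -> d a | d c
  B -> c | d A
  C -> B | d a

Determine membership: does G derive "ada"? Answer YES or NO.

Convert to CNF:
  S -> T1 A | T1 C | T2 B | b | c
  A -> T0 T1 | T0 T2
  B -> T0 A | c
  C -> T0 A | T0 T1 | c
  T0 -> d
  T1 -> a
  T2 -> c

CYK fill:
  [0..0]={T1}  "a"  orig:{}
  [1..1]={T0}  "d"  orig:{}
  [2..2]={T1}  "a"  orig:{}
  [0..1]=∅  "ad"
  [1..2]={A,C}  "da"
  [0..2]={S}  "ada"

S ∈ T[0,2] ⇒ YES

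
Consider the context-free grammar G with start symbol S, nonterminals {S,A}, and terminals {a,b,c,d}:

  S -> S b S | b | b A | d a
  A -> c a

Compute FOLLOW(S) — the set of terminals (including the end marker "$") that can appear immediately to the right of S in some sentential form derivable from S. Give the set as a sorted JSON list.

Compute FIRST by fixpoint:
pass 1:
  A via A→c a: +{c}
  S via S→b: +{b}
  S via S→d a: +{d}
  FIRST[S]={b,d}  FIRST[A]={c}
pass 2: done
  FIRST[S]={b,d}  FIRST[A]={c}

FOLLOW sets:
initialize: $ ∈ FOLLOW(S)
round 1:
  S→S b S: FOLLOW(S) ⊇ FIRST(b) = {b}; new: +{b}
  S→b A: FOLLOW(A) ⊇ FOLLOW(S) ⊇ {$,b}; new: +{$,b}
  S: {$,b}  A: {$,b}
round 2: done
  S: {$,b}  A: {$,b}

FOLLOW(S) = ["$", "b"]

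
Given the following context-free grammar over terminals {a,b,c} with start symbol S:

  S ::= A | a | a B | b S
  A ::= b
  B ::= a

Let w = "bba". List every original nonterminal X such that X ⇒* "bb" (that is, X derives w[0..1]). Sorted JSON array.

Convert to CNF:
  S -> T0 B | T1 S | a | b
  A -> b
  B -> a
  T0 -> a
  T1 -> b

CYK fill, restricted to cells inside w[0..1]:
  [0..0]={A,S,T1}  "b"  orig:{A,S}
  [1..1]={A,S,T1}  "b"  orig:{A,S}
  [0..1]={S}  "bb"

Original NTs in T[0,1] deriving "bb": ["S"]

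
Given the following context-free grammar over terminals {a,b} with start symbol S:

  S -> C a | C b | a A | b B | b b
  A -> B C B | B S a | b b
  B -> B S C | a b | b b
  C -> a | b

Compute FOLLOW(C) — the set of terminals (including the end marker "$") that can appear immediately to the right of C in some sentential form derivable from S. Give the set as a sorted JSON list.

Compute FIRST by fixpoint:
round 1:
  A via A→b b: +{b}
  B via B→a b: +{a}
  B via B→b b: +{b}
  C via C→a: +{a}
  C via C→b: +{b}
  S via S→C a: +{a,b}
  S: {a,b}  A: {b}  B: {a,b}  C: {a,b}
round 2:
  A via A→B C B: +{a}
  S: {a,b}  A: {a,b}  B: {a,b}  C: {a,b}
round 3: (stable)
  S: {a,b}  A: {a,b}  B: {a,b}  C: {a,b}

FOLLOW iteration:
seed FOLLOW(S) with $
pass 1:
  A→B C B: FOLLOW(B) ⊇ FIRST(C) = {a,b}; new: +{a,b}
  A→B C B: FOLLOW(C) ⊇ FIRST(B) = {a,b}; new: +{a,b}
  A→B S a: FOLLOW(S) ⊇ FIRST(a) = {a}; new: +{a}
  B→B S C: FOLLOW(S) ⊇ FIRST(C) = {a,b}; new: +{b}
  S→a A: FOLLOW(A) ⊇ FOLLOW(S) ⊇ {$,a,b}; new: +{$,a,b}
  S→b B: FOLLOW(B) ⊇ FOLLOW(S) ⊇ {$,a,b}; new: +{$}
  FOLLOW[S]={$,a,b}  FOLLOW[A]={$,a,b}  FOLLOW[B]={$,a,b}  FOLLOW[C]={a,b}
pass 2:
  B→B S C: FOLLOW(C) ⊇ FOLLOW(B) ⊇ {$,a,b}; new: +{$}
  FOLLOW[S]={$,a,b}  FOLLOW[A]={$,a,b}  FOLLOW[B]={$,a,b}  FOLLOW[C]={$,a,b}
pass 3: done
  FOLLOW[S]={$,a,b}  FOLLOW[A]={$,a,b}  FOLLOW[B]={$,a,b}  FOLLOW[C]={$,a,b}

FOLLOW(C) = ["$", "a", "b"]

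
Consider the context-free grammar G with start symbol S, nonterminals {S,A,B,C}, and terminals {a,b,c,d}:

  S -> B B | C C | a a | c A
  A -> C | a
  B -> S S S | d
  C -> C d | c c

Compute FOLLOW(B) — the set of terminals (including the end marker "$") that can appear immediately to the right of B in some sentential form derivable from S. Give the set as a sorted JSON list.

FIRST iteration:
iter 1:
  A via A→a: +{a}
  B via B→d: +{d}
  C via C→c c: +{c}
  S via S→B B: +{d}
  S via S→C C: +{c}
  S via S→a a: +{a}
  FIRST(S)={a,c,d}  FIRST(A)={a}  FIRST(B)={d}  FIRST(C)={c}
iter 2:
  A via A→C: +{c}
  B via B→S S S: +{a,c}
  FIRST(S)={a,c,d}  FIRST(A)={a,c}  FIRST(B)={a,c,d}  FIRST(C)={c}
iter 3: (no change)
  FIRST(S)={a,c,d}  FIRST(A)={a,c}  FIRST(B)={a,c,d}  FIRST(C)={c}

Compute FOLLOW by fixpoint:
FOLLOW(S) := {$}
iter 1:
  B→S S S: FOLLOW(S) ⊇ FIRST(S) = {a,c,d}; new: +{a,c,d}
  C→C d: FOLLOW(C) ⊇ FIRST(d) = {d}; new: +{d}
  S→B B: FOLLOW(B) ⊇ FIRST(B) = {a,c,d}; new: +{a,c,d}
  S→B B: FOLLOW(B) ⊇ FOLLOW(S) ⊇ {$,a,c,d}; new: +{$}
  S→C C: FOLLOW(C) ⊇ FIRST(C) = {c}; new: +{c}
  S→C C: FOLLOW(C) ⊇ FOLLOW(S) ⊇ {$,a,c,d}; new: +{$,a}
  S→c A: FOLLOW(A) ⊇ FOLLOW(S) ⊇ {$,a,c,d}; new: +{$,a,c,d}
  FOLLOW[S]={$,a,c,d}  FOLLOW[A]={$,a,c,d}  FOLLOW[B]={$,a,c,d}  FOLLOW[C]={$,a,c,d}
iter 2: (stable)
  FOLLOW[S]={$,a,c,d}  FOLLOW[A]={$,a,c,d}  FOLLOW[B]={$,a,c,d}  FOLLOW[C]={$,a,c,d}

FOLLOW(B) = ["$", "a", "c", "d"]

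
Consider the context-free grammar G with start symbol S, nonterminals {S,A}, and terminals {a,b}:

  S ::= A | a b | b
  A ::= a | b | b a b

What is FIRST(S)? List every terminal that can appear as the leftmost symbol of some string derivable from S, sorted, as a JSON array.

Compute FIRST by fixpoint:
[1]
  A via A→a: +{a}
  A via A→b: +{b}
  S via S→A: +{a,b}
  FIRST[S]={a,b}  FIRST[A]={a,b}
[2] (stable)
  FIRST[S]={a,b}  FIRST[A]={a,b}

FIRST(S) = ["a", "b"]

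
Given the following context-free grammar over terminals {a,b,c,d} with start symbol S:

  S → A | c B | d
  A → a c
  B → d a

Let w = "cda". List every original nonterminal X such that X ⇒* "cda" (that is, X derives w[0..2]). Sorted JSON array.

CNF form of G:
  S -> T0 T1 | T1 B | d
  A -> T0 T1
  B -> T2 T0
  T0 -> a
  T1 -> c
  T2 -> d

CYK table (by increasing span) — only the sub-triangle for w[0..2]:
  T[0,0] 'c' = {T1}  orig:{}
  T[1,1] 'd' = {S,T2}  orig:{S}
  T[2,2] 'a' = {T0}  orig:{}
  T[0,1] 'cd' = ∅
  T[1,2] 'da' = {B}
  T[0,2] 'cda' = {S}

Original NTs in T[0,2] deriving "cda": ["S"]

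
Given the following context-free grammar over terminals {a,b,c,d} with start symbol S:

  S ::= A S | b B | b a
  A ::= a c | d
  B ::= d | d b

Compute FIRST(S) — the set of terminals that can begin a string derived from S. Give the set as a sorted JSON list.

Compute FIRST by fixpoint:
round 1:
  A via A→a c: +{a}
  A via A→d: +{d}
  B via B→d: +{d}
  S via S→A S: +{a,d}
  S via S→b B: +{b}
  S: {a,b,d}  A: {a,d}  B: {d}
round 2: — fixpoint
  S: {a,b,d}  A: {a,d}  B: {d}

FIRST(S) = ["a", "b", "d"]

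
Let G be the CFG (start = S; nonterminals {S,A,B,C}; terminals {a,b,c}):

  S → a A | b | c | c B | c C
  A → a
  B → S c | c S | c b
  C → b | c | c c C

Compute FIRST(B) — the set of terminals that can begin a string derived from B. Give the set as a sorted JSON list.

FIRST iteration:
[1]
  A via A→a: +{a}
  B via B→c S: +{c}
  C via C→b: +{b}
  C via C→c: +{c}
  S via S→a A: +{a}
  S via S→b: +{b}
  S via S→c: +{c}
  S: {a,b,c}  A: {a}  B: {c}  C: {b,c}
[2]
  B via B→S c: +{a,b}
  S: {a,b,c}  A: {a}  B: {a,b,c}  C: {b,c}
[3] — fixpoint
  S: {a,b,c}  A: {a}  B: {a,b,c}  C: {b,c}

FIRST(B) = ["a", "b", "c"]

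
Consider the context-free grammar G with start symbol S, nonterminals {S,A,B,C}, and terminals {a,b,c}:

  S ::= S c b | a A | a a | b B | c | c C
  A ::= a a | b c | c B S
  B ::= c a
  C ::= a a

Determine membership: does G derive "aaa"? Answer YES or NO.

Convert to CNF:
  S -> S X4 | T0 A | T0 T0 | T1 B | T2 C | c
  A -> T0 T0 | T1 T2 | T2 X3
  B -> T2 T0
  C -> T0 T0
  T0 -> a
  T1 -> b
  T2 -> c
  X3 -> B S
  X4 -> T2 T1

Fill CYK table bottom-up:
  T[0,0] 'a' = {T0}  orig:{}
  T[1,1] 'a' = {T0}  orig:{}
  T[2,2] 'a' = {T0}  orig:{}
  T[0,1] 'aa' = {A,C,S}
  T[1,2] 'aa' = {A,C,S}
  T[0,2] 'aaa' = {S}

S ∈ T[0,2] ⇒ YES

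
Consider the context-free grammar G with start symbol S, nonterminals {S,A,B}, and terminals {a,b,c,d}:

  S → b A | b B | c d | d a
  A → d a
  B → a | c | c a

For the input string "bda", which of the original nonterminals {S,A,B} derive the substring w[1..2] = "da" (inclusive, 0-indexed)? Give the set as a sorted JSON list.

CNF form of G:
  S -> T0 T1 | T2 T0 | T3 A | T3 B
  A -> T0 T1
  B -> T2 T1 | a | c
  T0 -> d
  T1 -> a
  T2 -> c
  T3 -> b

CYK fill (cells [i..j] with 1 ≤ i ≤ j ≤ 2 only):
  [1..1]={T0}  "d"  orig:{}
  [2..2]={B,T1}  "a"  orig:{B}
  [1..2]={A,S}  "da"

Original NTs in T[1,2] deriving "da": ["A", "S"]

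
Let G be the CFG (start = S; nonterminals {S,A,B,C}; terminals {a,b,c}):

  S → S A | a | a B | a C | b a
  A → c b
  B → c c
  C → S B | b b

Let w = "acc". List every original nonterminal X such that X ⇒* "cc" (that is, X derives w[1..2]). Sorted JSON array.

Convert to CNF:
  S -> S A | T1 T2 | T2 B | T2 C | a
  A -> T0 T1
  B -> T0 T0
  C -> S B | T1 T1
  T0 -> c
  T1 -> b
  T2 -> a

Fill CYK table bottom-up (cells [i..j] with 1 ≤ i ≤ j ≤ 2 only):
  T[1,1] 'c' = {T0}  orig:{}
  T[2,2] 'c' = {T0}  orig:{}
  T[1,2] 'cc' = {B}

Original NTs in T[1,2] deriving "cc": ["B"]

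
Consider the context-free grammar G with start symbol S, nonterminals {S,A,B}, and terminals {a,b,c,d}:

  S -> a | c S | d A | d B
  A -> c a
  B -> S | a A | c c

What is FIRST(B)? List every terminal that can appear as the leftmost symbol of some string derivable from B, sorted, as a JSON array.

FIRST iteration:
[1]
  A via A→c a: +{c}
  B via B→a A: +{a}
  B via B→c c: +{c}
  S via S→a: +{a}
  S via S→c S: +{c}
  S via S→d A: +{d}
  FIRST(S)={a,c,d}  FIRST(A)={c}  FIRST(B)={a,c}
[2]
  B via B→S: +{d}
  FIRST(S)={a,c,d}  FIRST(A)={c}  FIRST(B)={a,c,d}
[3] — fixpoint
  FIRST(S)={a,c,d}  FIRST(A)={c}  FIRST(B)={a,c,d}

FIRST(B) = ["a", "c", "d"]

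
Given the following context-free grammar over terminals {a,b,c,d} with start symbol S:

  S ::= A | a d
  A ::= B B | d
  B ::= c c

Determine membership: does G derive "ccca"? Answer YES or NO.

CNF form of G:
  S -> B B | T1 T2 | d
  A -> B B | d
  B -> T0 T0
  T0 -> c
  T1 -> a
  T2 -> d

Fill CYK table bottom-up:
  T[0,0] 'c' = {T0}  orig:{}
  T[1,1] 'c' = {T0}  orig:{}
  T[2,2] 'c' = {T0}  orig:{}
  T[3,3] 'a' = {T1}  orig:{}
  T[0,1] 'cc' = {B}
  T[1,2] 'cc' = {B}
  T[2,3] 'ca' = ∅
  T[0,2] 'ccc' = ∅
  T[1,3] 'cca' = ∅
  T[0,3] 'ccca' = ∅

S ∉ T[0,3] ⇒ NO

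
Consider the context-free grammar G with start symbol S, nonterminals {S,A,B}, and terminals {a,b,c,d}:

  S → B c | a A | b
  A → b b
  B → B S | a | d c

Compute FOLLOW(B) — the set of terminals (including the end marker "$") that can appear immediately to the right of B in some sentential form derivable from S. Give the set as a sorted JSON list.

FIRST iteration:
pass 1:
  A via A→b b: +{b}
  B via B→a: +{a}
  B via B→d c: +{d}
  S via S→B c: +{a,d}
  S via S→b: +{b}
  FIRST(S)={a,b,d}  FIRST(A)={b}  FIRST(B)={a,d}
pass 2: (stable)
  FIRST(S)={a,b,d}  FIRST(A)={b}  FIRST(B)={a,d}

FOLLOW sets:
seed FOLLOW(S) with $
round 1:
  B→B S: FOLLOW(B) ⊇ FIRST(S) = {a,b,d}; new: +{a,b,d}
  B→B S: FOLLOW(S) ⊇ FOLLOW(B) ⊇ {a,b,d}; new: +{a,b,d}
  S→B c: FOLLOW(B) ⊇ FIRST(c) = {c}; new: +{c}
  S→a A: FOLLOW(A) ⊇ FOLLOW(S) ⊇ {$,a,b,d}; new: +{$,a,b,d}
  FOLLOW[S]={$,a,b,d}  FOLLOW[A]={$,a,b,d}  FOLLOW[B]={a,b,c,d}
round 2:
  B→B S: FOLLOW(S) ⊇ FOLLOW(B) ⊇ {a,b,c,d}; new: +{c}
  S→a A: FOLLOW(A) ⊇ FOLLOW(S) ⊇ {$,a,b,c,d}; new: +{c}
  FOLLOW[S]={$,a,b,c,d}  FOLLOW[A]={$,a,b,c,d}  FOLLOW[B]={a,b,c,d}
round 3: (stable)
  FOLLOW[S]={$,a,b,c,d}  FOLLOW[A]={$,a,b,c,d}  FOLLOW[B]={a,b,c,d}

FOLLOW(B) = ["a", "b", "c", "d"]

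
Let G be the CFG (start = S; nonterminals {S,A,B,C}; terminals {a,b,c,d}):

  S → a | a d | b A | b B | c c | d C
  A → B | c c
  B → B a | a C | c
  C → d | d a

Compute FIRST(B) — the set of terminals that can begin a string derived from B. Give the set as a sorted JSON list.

FIRST iteration:
round 1:
  A via A→c c: +{c}
  B via B→a C: +{a}
  B via B→c: +{c}
  C via C→d: +{d}
  S via S→a: +{a}
  S via S→b A: +{b}
  S via S→c c: +{c}
  S via S→d C: +{d}
  FIRST(S)={a,b,c,d}  FIRST(A)={c}  FIRST(B)={a,c}  FIRST(C)={d}
round 2:
  A via A→B: +{a}
  FIRST(S)={a,b,c,d}  FIRST(A)={a,c}  FIRST(B)={a,c}  FIRST(C)={d}
round 3: — fixpoint
  FIRST(S)={a,b,c,d}  FIRST(A)={a,c}  FIRST(B)={a,c}  FIRST(C)={d}

FIRST(B) = ["a", "c"]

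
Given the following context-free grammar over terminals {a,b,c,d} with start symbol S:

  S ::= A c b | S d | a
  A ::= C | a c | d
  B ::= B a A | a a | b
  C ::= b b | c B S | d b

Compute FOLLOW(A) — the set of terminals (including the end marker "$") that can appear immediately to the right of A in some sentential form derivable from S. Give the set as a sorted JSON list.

FIRST sets, iterate to fixpoint:
[1]
  A via A→a c: +{a}
  A via A→d: +{d}
  B via B→a a: +{a}
  B via B→b: +{b}
  C via C→b b: +{b}
  C via C→c B S: +{c}
  C via C→d b: +{d}
  S via S→A c b: +{a,d}
  FIRST[S]={a,d}  FIRST[A]={a,d}  FIRST[B]={a,b}  FIRST[C]={b,c,d}
[2]
  A via A→C: +{b,c}
  S via S→A c b: +{b,c}
  FIRST[S]={a,b,c,d}  FIRST[A]={a,b,c,d}  FIRST[B]={a,b}  FIRST[C]={b,c,d}
[3] (stable)
  FIRST[S]={a,b,c,d}  FIRST[A]={a,b,c,d}  FIRST[B]={a,b}  FIRST[C]={b,c,d}

FOLLOW sets:
seed FOLLOW(S) with $
pass 1:
  B→B a A: FOLLOW(B) ⊇ FIRST(a) = {a}; new: +{a}
  B→B a A: FOLLOW(A) ⊇ FOLLOW(B) ⊇ {a}; new: +{a}
  C→c B S: FOLLOW(B) ⊇ FIRST(S) = {a,b,c,d}; new: +{b,c,d}
  S→A c b: FOLLOW(A) ⊇ FIRST(c) = {c}; new: +{c}
  S→S d: FOLLOW(S) ⊇ FIRST(d) = {d}; new: +{d}
  S: {$,d}  A: {a,c}  B: {a,b,c,d}  C: {}
pass 2:
  A→C: FOLLOW(C) ⊇ FOLLOW(A) ⊇ {a,c}; new: +{a,c}
  B→B a A: FOLLOW(A) ⊇ FOLLOW(B) ⊇ {a,b,c,d}; new: +{b,d}
  C→c B S: FOLLOW(S) ⊇ FOLLOW(C) ⊇ {a,c}; new: +{a,c}
  S: {$,a,c,d}  A: {a,b,c,d}  B: {a,b,c,d}  C: {a,c}
pass 3:
  A→C: FOLLOW(C) ⊇ FOLLOW(A) ⊇ {a,b,c,d}; new: +{b,d}
  C→c B S: FOLLOW(S) ⊇ FOLLOW(C) ⊇ {a,b,c,d}; new: +{b}
  S: {$,a,b,c,d}  A: {a,b,c,d}  B: {a,b,c,d}  C: {a,b,c,d}
pass 4: done
  S: {$,a,b,c,d}  A: {a,b,c,d}  B: {a,b,c,d}  C: {a,b,c,d}

FOLLOW(A) = ["a", "b", "c", "d"]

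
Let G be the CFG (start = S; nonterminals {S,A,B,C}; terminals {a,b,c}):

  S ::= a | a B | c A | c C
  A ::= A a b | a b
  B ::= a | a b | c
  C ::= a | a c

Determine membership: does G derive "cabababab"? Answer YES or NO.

Convert to CNF:
  S -> T0 B | T2 A | T2 C | a
  A -> A X3 | T0 T1
  B -> T0 T1 | a | c
  C -> T0 T2 | a
  T0 -> a
  T1 -> b
  T2 -> c
  X3 -> T0 T1

CYK table (by increasing span):
  T[0,0] 'c' = {B,T2}  orig:{B}
  T[1,1] 'a' = {B,C,S,T0}  orig:{B,C,S}
  T[2,2] 'b' = {T1}  orig:{}
  T[3,3] 'a' = {B,C,S,T0}  orig:{B,C,S}
  T[4,4] 'b' = {T1}  orig:{}
  T[5,5] 'a' = {B,C,S,T0}  orig:{B,C,S}
  T[6,6] 'b' = {T1}  orig:{}
  T[7,7] 'a' = {B,C,S,T0}  orig:{B,C,S}
  T[8,8] 'b' = {T1}  orig:{}
  T[0,1] 'ca' = {S}
  T[1,2] 'ab' = {A,B,X3}  orig:{A,B}
  T[2,3] 'ba' = ∅
  T[3,4] 'ab' = {A,B,X3}  orig:{A,B}
  T[4,5] 'ba' = ∅
  T[5,6] 'ab' = {A,B,X3}  orig:{A,B}
  T[6,7] 'ba' = ∅
  T[7,8] 'ab' = {A,B,X3}  orig:{A,B}
  T[0,2] 'cab' = {S}
  T[1,3] 'aba' = ∅
  T[2,4] 'bab' = ∅
  T[3,5] 'aba' = ∅
  T[4,6] 'bab' = ∅
  T[5,7] 'aba' = ∅
  T[6,8] 'bab' = ∅
  T[0,3] 'caba' = ∅
  T[1,4] 'abab' = {A}
  T[2,5] 'baba' = ∅
  T[3,6] 'abab' = {A}
  T[4,7] 'baba' = ∅
  T[5,8] 'abab' = {A}
  T[0,4] 'cabab' = {S}
  T[1,5] 'ababa' = ∅
  T[2,6] 'babab' = ∅
  T[3,7] 'ababa' = ∅
  T[4,8] 'babab' = ∅
  T[0,5] 'cababa' = ∅
  T[1,6] 'ababab' = {A}
  T[2,7] 'bababa' = ∅
  T[3,8] 'ababab' = {A}
  T[0,6] 'cababab' = {S}
  T[1,7] 'abababa' = ∅
  T[2,8] 'bababab' = ∅
  T[0,7] 'cabababa' = ∅
  T[1,8] 'abababab' = {A}
  T[0,8] 'cabababab' = {S}

S ∈ T[0,8] ⇒ YES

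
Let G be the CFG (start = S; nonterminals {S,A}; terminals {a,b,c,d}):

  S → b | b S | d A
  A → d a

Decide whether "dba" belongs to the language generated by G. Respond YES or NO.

Convert to CNF:
  S -> T0 A | T2 S | b
  A -> T0 T1
  T0 -> d
  T1 -> a
  T2 -> b

CYK fill:
  [0..0]={T0}  "d"  orig:{}
  [1..1]={S,T2}  "b"  orig:{S}
  [2..2]={T1}  "a"  orig:{}
  [0..1]=∅  "db"
  [1..2]=∅  "ba"
  [0..2]=∅  "dba"

S ∉ T[0,2] ⇒ NO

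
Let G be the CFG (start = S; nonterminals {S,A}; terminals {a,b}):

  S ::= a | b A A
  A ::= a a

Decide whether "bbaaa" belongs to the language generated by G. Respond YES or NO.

Convert to CNF:
  S -> T1 X2 | a
  A -> T0 T0
  T0 -> a
  T1 -> b
  X2 -> A A

CYK table (by increasing span):
  T[0,0] 'b' = {T1}  orig:{}
  T[1,1] 'b' = {T1}  orig:{}
  T[2,2] 'a' = {S,T0}  orig:{S}
  T[3,3] 'a' = {S,T0}  orig:{S}
  T[4,4] 'a' = {S,T0}  orig:{S}
  T[0,1] 'bb' = ∅
  T[1,2] 'ba' = ∅
  T[2,3] 'aa' = {A}
  T[3,4] 'aa' = {A}
  T[0,2] 'bba' = ∅
  T[1,3] 'baa' = ∅
  T[2,4] 'aaa' = ∅
  T[0,3] 'bbaa' = ∅
  T[1,4] 'baaa' = ∅
  T[0,4] 'bbaaa' = ∅

S ∉ T[0,4] ⇒ NO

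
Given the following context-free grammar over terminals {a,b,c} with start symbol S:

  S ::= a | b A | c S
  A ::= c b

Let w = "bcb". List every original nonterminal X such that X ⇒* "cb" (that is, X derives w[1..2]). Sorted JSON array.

Convert to CNF:
  S -> T0 S | T1 A | a
  A -> T0 T1
  T0 -> c
  T1 -> b

CYK fill — only the sub-triangle for w[1..2]:
  cell(1,1) c: {T0}  orig:{}
  cell(2,2) b: {T1}  orig:{}
  cell(1,2) cb: {A}

Original NTs in T[1,2] deriving "cb": ["A"]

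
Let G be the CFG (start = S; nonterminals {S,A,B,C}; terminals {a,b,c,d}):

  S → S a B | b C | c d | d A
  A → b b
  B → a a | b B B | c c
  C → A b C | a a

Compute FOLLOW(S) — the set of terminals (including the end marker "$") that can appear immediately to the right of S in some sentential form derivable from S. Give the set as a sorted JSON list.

FIRST sets, iterate to fixpoint:
[1]
  A via A→b b: +{b}
  B via B→a a: +{a}
  B via B→b B B: +{b}
  B via B→c c: +{c}
  C via C→A b C: +{b}
  C via C→a a: +{a}
  S via S→b C: +{b}
  S via S→c d: +{c}
  S via S→d A: +{d}
  FIRST(S)={b,c,d}  FIRST(A)={b}  FIRST(B)={a,b,c}  FIRST(C)={a,b}
[2] (no change)
  FIRST(S)={b,c,d}  FIRST(A)={b}  FIRST(B)={a,b,c}  FIRST(C)={a,b}

FOLLOW iteration:
FOLLOW(S) := {$}
round 1:
  B→b B B: FOLLOW(B) ⊇ FIRST(B) = {a,b,c}; new: +{a,b,c}
  C→A b C: FOLLOW(A) ⊇ FIRST(b) = {b}; new: +{b}
  S→S a B: FOLLOW(S) ⊇ FIRST(a) = {a}; new: +{a}
  S→S a B: FOLLOW(B) ⊇ FOLLOW(S) ⊇ {$,a}; new: +{$}
  S→b C: FOLLOW(C) ⊇ FOLLOW(S) ⊇ {$,a}; new: +{$,a}
  S→d A: FOLLOW(A) ⊇ FOLLOW(S) ⊇ {$,a}; new: +{$,a}
  FOLLOW[S]={$,a}  FOLLOW[A]={$,a,b}  FOLLOW[B]={$,a,b,c}  FOLLOW[C]={$,a}
round 2: (stable)
  FOLLOW[S]={$,a}  FOLLOW[A]={$,a,b}  FOLLOW[B]={$,a,b,c}  FOLLOW[C]={$,a}

FOLLOW(S) = ["$", "a"]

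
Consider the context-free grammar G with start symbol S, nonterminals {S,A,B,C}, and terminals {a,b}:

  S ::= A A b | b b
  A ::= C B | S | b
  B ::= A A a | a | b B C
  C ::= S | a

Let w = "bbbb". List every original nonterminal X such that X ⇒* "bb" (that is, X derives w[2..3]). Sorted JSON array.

Convert to CNF:
  S -> A X6 | T0 T0
  A -> A X2 | C B | T0 T0 | b
  B -> A X3 | T0 X4 | a
  C -> A X5 | T0 T0 | a
  T0 -> b
  T1 -> a
  X2 -> A T0
  X3 -> A T1
  X4 -> B C
  X5 -> A T0
  X6 -> A T0

Fill CYK table bottom-up — only the sub-triangle for w[2..3]:
  [2..2]={A,T0}  "b"  orig:{A}
  [3..3]={A,T0}  "b"  orig:{A}
  [2..3]={A,C,S,X2,X5,X6}  "bb"  orig:{A,C,S}

Original NTs in T[2,3] deriving "bb": ["A", "C", "S"]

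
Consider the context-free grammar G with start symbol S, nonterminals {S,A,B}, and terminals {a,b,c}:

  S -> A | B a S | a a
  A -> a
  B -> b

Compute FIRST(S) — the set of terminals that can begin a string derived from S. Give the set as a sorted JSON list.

FIRST iteration:
pass 1:
  A via A→a: +{a}
  B via B→b: +{b}
  S via S→A: +{a}
  S via S→B a S: +{b}
  S: {a,b}  A: {a}  B: {b}
pass 2: (stable)
  S: {a,b}  A: {a}  B: {b}

FIRST(S) = ["a", "b"]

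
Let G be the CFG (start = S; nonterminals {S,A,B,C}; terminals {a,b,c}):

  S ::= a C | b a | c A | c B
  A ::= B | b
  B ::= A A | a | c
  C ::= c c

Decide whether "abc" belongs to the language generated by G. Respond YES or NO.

CNF form of G:
  S -> T0 A | T0 B | T1 C | T2 T1
  A -> A A | a | b | c
  B -> A A | a | c
  C -> T0 T0
  T0 -> c
  T1 -> a
  T2 -> b

CYK fill:
  cell(0,0) a: {A,B,T1}  orig:{A,B}
  cell(1,1) b: {A,T2}  orig:{A}
  cell(2,2) c: {A,B,T0}  orig:{A,B}
  cell(0,1) ab: {A,B}
  cell(1,2) bc: {A,B}
  cell(0,2) abc: {A,B}

S ∉ T[0,2] ⇒ NO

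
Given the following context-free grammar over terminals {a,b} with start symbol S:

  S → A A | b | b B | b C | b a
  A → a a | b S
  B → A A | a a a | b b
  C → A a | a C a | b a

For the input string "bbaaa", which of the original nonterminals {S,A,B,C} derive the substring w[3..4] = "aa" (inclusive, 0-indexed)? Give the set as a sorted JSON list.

Convert to CNF:
  S -> A A | T1 B | T1 C | T1 T0 | b
  A -> T0 T0 | T1 S
  B -> A A | T0 X2 | T1 T1
  C -> A T0 | T0 X3 | T1 T0
  T0 -> a
  T1 -> b
  X2 -> T0 T0
  X3 -> C T0

Fill CYK table bottom-up, restricted to cells inside w[3..4]:
  T[3,3] 'a' = {T0}  orig:{}
  T[4,4] 'a' = {T0}  orig:{}
  T[3,4] 'aa' = {A,X2}  orig:{A}

Original NTs in T[3,4] deriving "aa": ["A"]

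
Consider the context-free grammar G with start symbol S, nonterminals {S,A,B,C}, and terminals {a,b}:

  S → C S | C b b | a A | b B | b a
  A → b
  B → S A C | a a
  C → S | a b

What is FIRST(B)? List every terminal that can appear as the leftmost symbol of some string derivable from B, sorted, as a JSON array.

FIRST iteration:
iter 1:
  A via A→b: +{b}
  B via B→a a: +{a}
  C via C→a b: +{a}
  S via S→C S: +{a}
  S via S→b B: +{b}
  FIRST(S)={a,b}  FIRST(A)={b}  FIRST(B)={a}  FIRST(C)={a}
iter 2:
  B via B→S A C: +{b}
  C via C→S: +{b}
  FIRST(S)={a,b}  FIRST(A)={b}  FIRST(B)={a,b}  FIRST(C)={a,b}
iter 3: (stable)
  FIRST(S)={a,b}  FIRST(A)={b}  FIRST(B)={a,b}  FIRST(C)={a,b}

FIRST(B) = ["a", "b"]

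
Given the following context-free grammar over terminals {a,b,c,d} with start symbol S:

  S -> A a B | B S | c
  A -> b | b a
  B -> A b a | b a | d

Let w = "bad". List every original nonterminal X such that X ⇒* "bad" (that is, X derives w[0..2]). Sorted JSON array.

Convert to CNF:
  S -> A X3 | B S | c
  A -> T0 T1 | b
  B -> A X2 | T0 T1 | d
  T0 -> b
  T1 -> a
  X2 -> T0 T1
  X3 -> T1 B

Fill CYK table bottom-up (cells [i..j] with 0 ≤ i ≤ j ≤ 2 only):
  [0..0]={A,T0}  "b"  orig:{A}
  [1..1]={T1}  "a"  orig:{}
  [2..2]={B}  "d"
  [0..1]={A,B,X2}  "ba"  orig:{A,B}
  [1..2]={X3}  "ad"  orig:{}
  [0..2]={S}  "bad"

Original NTs in T[0,2] deriving "bad": ["S"]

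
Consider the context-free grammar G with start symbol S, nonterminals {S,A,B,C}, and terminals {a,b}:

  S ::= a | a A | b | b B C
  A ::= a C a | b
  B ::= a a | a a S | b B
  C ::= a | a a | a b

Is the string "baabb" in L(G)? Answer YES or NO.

CNF form of G:
  S -> T0 A | T1 X4 | a | b
  A -> T0 X2 | b
  B -> T0 T0 | T0 X3 | T1 B
  C -> T0 T0 | T0 T1 | a
  T0 -> a
  T1 -> b
  X2 -> C T0
  X3 -> T0 S
  X4 -> B C

CYK fill:
  cell(0,0) b: {A,S,T1}  orig:{A,S}
  cell(1,1) a: {C,S,T0}  orig:{C,S}
  cell(2,2) a: {C,S,T0}  orig:{C,S}
  cell(3,3) b: {A,S,T1}  orig:{A,S}
  cell(4,4) b: {A,S,T1}  orig:{A,S}
  cell(0,1) ba: ∅
  cell(1,2) aa: {B,C,X2,X3}  orig:{B,C}
  cell(2,3) ab: {C,S,X3}  orig:{C,S}
  cell(3,4) bb: ∅
  cell(0,2) baa: {B}
  cell(1,3) aab: {B,X3}  orig:{B}
  cell(2,4) abb: ∅
  cell(0,3) baab: {B}
  cell(1,4) aabb: ∅
  cell(0,4) baabb: ∅

S ∉ T[0,4] ⇒ NO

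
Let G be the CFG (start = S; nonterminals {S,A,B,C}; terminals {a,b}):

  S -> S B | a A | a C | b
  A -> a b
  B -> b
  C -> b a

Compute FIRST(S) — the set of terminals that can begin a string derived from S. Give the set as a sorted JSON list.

FIRST sets, iterate to fixpoint:
iter 1:
  A via A→a b: +{a}
  B via B→b: +{b}
  C via C→b a: +{b}
  S via S→a A: +{a}
  S via S→b: +{b}
  S: {a,b}  A: {a}  B: {b}  C: {b}
iter 2: (no change)
  S: {a,b}  A: {a}  B: {b}  C: {b}

FIRST(S) = ["a", "b"]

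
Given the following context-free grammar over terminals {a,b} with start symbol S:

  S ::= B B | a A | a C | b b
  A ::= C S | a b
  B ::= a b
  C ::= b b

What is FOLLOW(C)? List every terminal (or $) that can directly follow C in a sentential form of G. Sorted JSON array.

FIRST iteration:
[1]
  A via A→a b: +{a}
  B via B→a b: +{a}
  C via C→b b: +{b}
  S via S→B B: +{a}
  S via S→b b: +{b}
  FIRST[S]={a,b}  FIRST[A]={a}  FIRST[B]={a}  FIRST[C]={b}
[2]
  A via A→C S: +{b}
  FIRST[S]={a,b}  FIRST[A]={a,b}  FIRST[B]={a}  FIRST[C]={b}
[3] done
  FIRST[S]={a,b}  FIRST[A]={a,b}  FIRST[B]={a}  FIRST[C]={b}

FOLLOW sets:
FOLLOW(S) := {$}
[1]
  A→C S: FOLLOW(C) ⊇ FIRST(S) = {a,b}; new: +{a,b}
  S→B B: FOLLOW(B) ⊇ FIRST(B) = {a}; new: +{a}
  S→B B: FOLLOW(B) ⊇ FOLLOW(S) ⊇ {$}; new: +{$}
  S→a A: FOLLOW(A) ⊇ FOLLOW(S) ⊇ {$}; new: +{$}
  S→a C: FOLLOW(C) ⊇ FOLLOW(S) ⊇ {$}; new: +{$}
  FOLLOW(S)={$}  FOLLOW(A)={$}  FOLLOW(B)={$,a}  FOLLOW(C)={$,a,b}
[2] (stable)
  FOLLOW(S)={$}  FOLLOW(A)={$}  FOLLOW(B)={$,a}  FOLLOW(C)={$,a,b}

FOLLOW(C) = ["$", "a", "b"]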